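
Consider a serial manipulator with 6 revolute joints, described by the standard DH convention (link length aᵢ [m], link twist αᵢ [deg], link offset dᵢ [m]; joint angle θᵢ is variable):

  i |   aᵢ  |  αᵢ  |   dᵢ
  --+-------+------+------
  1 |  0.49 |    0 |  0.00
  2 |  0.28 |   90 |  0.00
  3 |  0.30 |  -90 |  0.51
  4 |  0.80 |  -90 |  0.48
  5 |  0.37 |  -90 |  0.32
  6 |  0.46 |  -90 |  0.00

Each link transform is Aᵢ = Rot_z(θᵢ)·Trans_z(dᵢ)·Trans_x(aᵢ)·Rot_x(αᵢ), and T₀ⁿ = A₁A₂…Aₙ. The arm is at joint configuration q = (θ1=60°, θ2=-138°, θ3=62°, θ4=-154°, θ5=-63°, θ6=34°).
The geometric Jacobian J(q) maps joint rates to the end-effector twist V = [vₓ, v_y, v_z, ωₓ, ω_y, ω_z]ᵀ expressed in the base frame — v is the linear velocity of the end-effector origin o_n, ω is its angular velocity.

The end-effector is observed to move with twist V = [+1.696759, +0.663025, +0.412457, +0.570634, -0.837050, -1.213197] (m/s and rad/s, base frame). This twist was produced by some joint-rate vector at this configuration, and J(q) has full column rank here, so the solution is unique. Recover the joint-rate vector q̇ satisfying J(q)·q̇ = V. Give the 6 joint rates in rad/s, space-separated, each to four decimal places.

-0.8900 0.5420 -0.8970 -0.9710 0.3190 0.5790

o_n = [-1.0193, 1.2420, -0.0767]
J₁: ẑ×o_n = [-1.2420, -1.0193, 0.0000], ω = ẑ
J2: z=[0.0000, 0.0000, 1.0000] o=[0.2450, 0.4244, 0.0000] → [-0.8177, -1.2643, 0.0000, 0.0000, 0.0000, 1.0000]
J3: z=[-0.9781, -0.2079, 0.0000] o=[0.3032, 0.1505, 0.0000] → [0.0160, -0.0751, -1.3427, -0.9781, -0.2079, 0.0000]
J4: z=[-0.1836, 0.8637, 0.4695] o=[-0.1664, -0.0933, 0.2649] → [-0.9220, -0.4631, 0.4915, -0.1836, 0.8637, 0.4695]
J5: z=[-0.8364, -0.3882, 0.3871] o=[-0.6677, 0.5785, -0.1446] → [-0.2832, -0.0793, -0.6914, -0.8364, -0.3882, 0.3871]
J6: z=[-0.3769, -0.1055, -0.9202] o=[-1.0826, 0.7930, 0.0007] → [0.4213, -0.0875, -0.1625, -0.3769, -0.1055, -0.9202]
q̇ = J⁺·V = [-0.8900, 0.5420, -0.8970, -0.9710, 0.3190, 0.5790]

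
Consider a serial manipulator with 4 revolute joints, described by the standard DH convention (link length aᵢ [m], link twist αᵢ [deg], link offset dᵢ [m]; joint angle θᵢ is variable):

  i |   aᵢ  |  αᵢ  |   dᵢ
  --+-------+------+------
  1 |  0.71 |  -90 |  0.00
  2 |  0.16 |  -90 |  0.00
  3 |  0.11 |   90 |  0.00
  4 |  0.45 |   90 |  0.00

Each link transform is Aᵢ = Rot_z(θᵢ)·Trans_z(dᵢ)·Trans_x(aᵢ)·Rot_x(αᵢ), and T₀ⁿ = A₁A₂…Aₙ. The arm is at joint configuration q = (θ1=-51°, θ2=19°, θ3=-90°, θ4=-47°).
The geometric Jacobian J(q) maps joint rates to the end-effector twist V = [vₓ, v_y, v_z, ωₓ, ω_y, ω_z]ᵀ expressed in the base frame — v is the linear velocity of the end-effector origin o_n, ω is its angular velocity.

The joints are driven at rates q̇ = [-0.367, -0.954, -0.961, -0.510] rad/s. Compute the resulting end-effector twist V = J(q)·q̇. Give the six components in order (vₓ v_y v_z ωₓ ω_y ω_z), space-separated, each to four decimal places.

o_n = [0.9334, -0.4902, 0.2591]
J₁: ẑ×o_n = [0.4902, 0.9334, -0.0000], ω = ẑ
J2: z=[0.7771, 0.6293, 0.0000] o=[0.4468, -0.5518, 0.0000] → [0.1630, -0.2013, -0.2584, 0.7771, 0.6293, 0.0000]
J3: z=[-0.2049, 0.2530, -0.9455] o=[0.5420, -0.6693, -0.0521] → [0.2481, -0.3063, -0.1357, -0.2049, 0.2530, -0.9455]
J4: z=[-0.5950, 0.7348, 0.3256] o=[0.6275, -0.6001, -0.0521] → [0.1929, 0.2848, -0.2902, -0.5950, 0.7348, 0.3256]
V = J·q̇ = [-0.6722, -0.0013, 0.5250, -0.2410, -1.2183, 0.3756]

-0.6722 -0.0013 0.5250 -0.2410 -1.2183 0.3756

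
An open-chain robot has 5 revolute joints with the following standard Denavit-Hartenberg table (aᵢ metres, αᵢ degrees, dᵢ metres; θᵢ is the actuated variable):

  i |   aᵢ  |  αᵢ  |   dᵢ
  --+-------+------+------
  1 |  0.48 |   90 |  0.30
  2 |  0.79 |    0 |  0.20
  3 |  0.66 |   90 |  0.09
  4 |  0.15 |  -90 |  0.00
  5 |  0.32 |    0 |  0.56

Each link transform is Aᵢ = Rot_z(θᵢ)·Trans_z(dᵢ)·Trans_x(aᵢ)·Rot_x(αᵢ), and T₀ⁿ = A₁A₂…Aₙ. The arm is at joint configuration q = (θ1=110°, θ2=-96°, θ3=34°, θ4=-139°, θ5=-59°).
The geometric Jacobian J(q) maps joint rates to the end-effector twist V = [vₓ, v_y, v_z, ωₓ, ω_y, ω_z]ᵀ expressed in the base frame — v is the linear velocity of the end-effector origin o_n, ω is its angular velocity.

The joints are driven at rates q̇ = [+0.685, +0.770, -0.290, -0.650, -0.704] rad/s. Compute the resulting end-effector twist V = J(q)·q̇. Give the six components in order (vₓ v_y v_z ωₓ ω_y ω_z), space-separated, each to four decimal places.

o_n = [-0.4986, 0.3783, -1.3118]
J₁: ẑ×o_n = [-0.3783, -0.4986, 0.0000], ω = ẑ
J2: z=[0.9397, 0.3420, 0.0000] o=[-0.1642, 0.4511, 0.3000] → [-0.5513, 1.5146, 0.0460, 0.9397, 0.3420, 0.0000]
J3: z=[0.9397, 0.3420, 0.0000] o=[0.0520, 0.4419, -0.4857] → [-0.2826, 0.7763, 0.1286, 0.9397, 0.3420, 0.0000]
J4: z=[0.3020, -0.8297, -0.4695] o=[0.0306, 0.7638, -1.0684] → [0.0209, 0.3220, -0.5555, 0.3020, -0.8297, -0.4695]
J5: z=[-0.8145, 0.0313, -0.5793] o=[-0.0437, 0.6802, -0.9685] → [-0.1856, -0.0161, 0.2602, -0.8145, 0.0313, -0.5793]
V = J·q̇ = [-0.4846, 0.4016, 0.1761, 0.8282, 0.6814, 1.3980]

-0.4846 0.4016 0.1761 0.8282 0.6814 1.3980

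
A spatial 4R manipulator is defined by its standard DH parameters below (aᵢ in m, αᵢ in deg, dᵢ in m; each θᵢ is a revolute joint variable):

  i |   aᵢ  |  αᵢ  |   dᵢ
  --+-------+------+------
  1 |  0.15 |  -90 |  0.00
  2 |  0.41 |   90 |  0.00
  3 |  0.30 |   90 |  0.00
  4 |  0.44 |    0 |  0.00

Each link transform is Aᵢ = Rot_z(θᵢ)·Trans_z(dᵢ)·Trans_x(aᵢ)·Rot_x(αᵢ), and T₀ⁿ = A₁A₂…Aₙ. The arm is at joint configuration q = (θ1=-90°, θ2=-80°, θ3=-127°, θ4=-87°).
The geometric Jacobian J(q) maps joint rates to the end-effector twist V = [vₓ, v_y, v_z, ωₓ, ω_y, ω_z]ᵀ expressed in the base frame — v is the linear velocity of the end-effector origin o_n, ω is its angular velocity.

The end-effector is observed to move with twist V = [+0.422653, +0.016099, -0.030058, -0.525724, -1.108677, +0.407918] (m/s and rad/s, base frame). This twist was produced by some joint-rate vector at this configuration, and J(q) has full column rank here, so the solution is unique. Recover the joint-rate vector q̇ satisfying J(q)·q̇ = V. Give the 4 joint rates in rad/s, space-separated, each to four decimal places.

o_n = [-0.2580, -0.6202, 0.1360]
J₁: ẑ×o_n = [0.6202, -0.2580, 0.0000], ω = ẑ
J2: z=[1.0000, 0.0000, 0.0000] o=[0.0000, -0.1500, 0.0000] → [0.0000, -0.1360, -0.4702, 1.0000, 0.0000, 0.0000]
J3: z=[-0.0000, 0.9848, 0.1736] o=[-0.0000, -0.2212, 0.4038] → [-0.1944, -0.0448, 0.2541, -0.0000, 0.9848, 0.1736]
J4: z=[0.6018, 0.1387, -0.7865] o=[-0.2396, -0.1898, 0.2260] → [-0.3509, 0.0686, -0.2564, 0.6018, 0.1387, -0.7865]
q̇ = J⁺·V = [-0.1670, 0.0460, -0.9920, -0.9500]

-0.1670 0.0460 -0.9920 -0.9500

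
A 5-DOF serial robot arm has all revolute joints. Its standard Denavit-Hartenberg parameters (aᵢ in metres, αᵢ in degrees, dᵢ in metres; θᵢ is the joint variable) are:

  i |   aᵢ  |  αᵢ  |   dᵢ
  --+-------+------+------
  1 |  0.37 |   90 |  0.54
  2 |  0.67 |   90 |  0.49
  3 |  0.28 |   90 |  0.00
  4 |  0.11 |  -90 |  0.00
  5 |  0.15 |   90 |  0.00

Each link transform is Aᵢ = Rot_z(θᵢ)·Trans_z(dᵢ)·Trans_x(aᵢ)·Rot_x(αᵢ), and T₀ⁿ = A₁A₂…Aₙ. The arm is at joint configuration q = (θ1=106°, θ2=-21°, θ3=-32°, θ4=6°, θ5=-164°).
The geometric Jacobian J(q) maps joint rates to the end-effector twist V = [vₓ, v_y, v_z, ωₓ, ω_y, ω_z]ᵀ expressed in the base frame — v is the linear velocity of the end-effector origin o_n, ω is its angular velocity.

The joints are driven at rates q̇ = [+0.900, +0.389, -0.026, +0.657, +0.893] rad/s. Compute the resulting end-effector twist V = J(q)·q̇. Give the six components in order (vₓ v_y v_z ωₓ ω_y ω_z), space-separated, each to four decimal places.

-1.2474 0.0377 0.3430 0.0810 -0.7132 0.2483

o_n = [-0.0108, 1.2152, 0.2363]
J₁: ẑ×o_n = [-1.2152, -0.0108, 0.0000], ω = ẑ
J2: z=[0.9613, 0.2756, 0.0000] o=[-0.1020, 0.3557, 0.5400] → [-0.0837, 0.2919, 0.8011, 0.9613, 0.2756, 0.0000]
J3: z=[0.0988, -0.3445, -0.9336] o=[0.1966, 1.0920, 0.2999] → [0.1369, 0.1999, -0.0593, 0.0988, -0.3445, -0.9336]
J4: z=[-0.6788, -0.7093, 0.1899] o=[-0.0071, 1.2642, 0.2148] → [-0.0060, 0.0139, 0.0307, -0.6788, -0.7093, 0.1899]
J5: z=[0.1743, -0.4069, -0.8967] o=[-0.0856, 1.3275, 0.1708] → [-0.1274, -0.0785, 0.0109, 0.1743, -0.4069, -0.8967]
V = J·q̇ = [-1.2474, 0.0377, 0.3430, 0.0810, -0.7132, 0.2483]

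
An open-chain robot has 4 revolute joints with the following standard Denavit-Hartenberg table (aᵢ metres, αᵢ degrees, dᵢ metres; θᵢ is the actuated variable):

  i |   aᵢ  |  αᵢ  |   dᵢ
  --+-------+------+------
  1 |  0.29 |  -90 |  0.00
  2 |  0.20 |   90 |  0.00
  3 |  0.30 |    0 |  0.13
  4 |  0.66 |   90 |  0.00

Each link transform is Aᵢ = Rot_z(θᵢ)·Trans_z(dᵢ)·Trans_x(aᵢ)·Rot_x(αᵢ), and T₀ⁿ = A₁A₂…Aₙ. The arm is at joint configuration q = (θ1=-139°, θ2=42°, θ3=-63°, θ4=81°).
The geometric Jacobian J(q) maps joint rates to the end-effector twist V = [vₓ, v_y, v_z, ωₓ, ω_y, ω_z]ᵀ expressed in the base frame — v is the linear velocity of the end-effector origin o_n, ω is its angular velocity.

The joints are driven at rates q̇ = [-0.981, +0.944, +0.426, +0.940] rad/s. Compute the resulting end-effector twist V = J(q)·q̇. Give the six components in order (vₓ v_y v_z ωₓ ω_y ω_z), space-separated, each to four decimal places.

o_n = [-0.8667, -0.6695, -0.5484]
J₁: ẑ×o_n = [0.6695, -0.8667, 0.0000], ω = ẑ
J2: z=[0.6561, -0.7547, 0.0000] o=[-0.2189, -0.1903, 0.0000] → [0.4139, 0.3598, -0.8033, 0.6561, -0.7547, 0.0000]
J3: z=[-0.5050, -0.4390, 0.7431] o=[-0.3310, -0.2878, -0.1338] → [0.4656, -0.6074, -0.0424, -0.5050, -0.4390, 0.7431]
J4: z=[-0.5050, -0.4390, 0.7431] o=[-0.6484, -0.2095, -0.1284] → [0.5262, -0.3743, 0.1365, -0.5050, -0.4390, 0.7431]
V = J·q̇ = [0.4269, 0.5792, -0.6481, -0.0705, -1.3121, 0.0341]

0.4269 0.5792 -0.6481 -0.0705 -1.3121 0.0341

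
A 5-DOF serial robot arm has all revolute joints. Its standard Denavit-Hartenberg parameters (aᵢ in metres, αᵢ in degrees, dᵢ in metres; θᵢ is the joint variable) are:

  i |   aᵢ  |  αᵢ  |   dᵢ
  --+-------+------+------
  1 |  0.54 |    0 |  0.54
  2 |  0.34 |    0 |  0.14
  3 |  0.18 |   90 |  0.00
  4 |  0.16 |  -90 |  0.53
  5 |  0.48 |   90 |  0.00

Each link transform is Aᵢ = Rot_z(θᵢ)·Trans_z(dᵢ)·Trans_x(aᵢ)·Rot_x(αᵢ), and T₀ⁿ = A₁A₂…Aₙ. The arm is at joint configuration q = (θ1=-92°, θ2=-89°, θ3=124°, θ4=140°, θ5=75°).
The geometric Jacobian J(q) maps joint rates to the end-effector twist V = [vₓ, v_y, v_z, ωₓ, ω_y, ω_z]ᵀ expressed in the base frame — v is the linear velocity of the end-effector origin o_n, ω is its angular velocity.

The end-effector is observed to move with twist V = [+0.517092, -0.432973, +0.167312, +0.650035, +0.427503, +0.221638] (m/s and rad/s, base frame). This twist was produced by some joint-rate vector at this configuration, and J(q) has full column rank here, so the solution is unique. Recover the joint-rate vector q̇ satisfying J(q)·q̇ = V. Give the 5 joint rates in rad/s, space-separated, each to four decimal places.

0.8180 0.0040 -0.5950 -0.7780 0.0070

o_n = [-0.4350, -0.5382, 0.8627]
J₁: ẑ×o_n = [0.5382, -0.4350, 0.0000], ω = ẑ
J2: z=[0.0000, 0.0000, 1.0000] o=[-0.0188, -0.5397, 0.5400] → [-0.0014, -0.4162, 0.0000, 0.0000, 0.0000, 1.0000]
J3: z=[0.0000, 0.0000, 1.0000] o=[-0.3588, -0.5337, 0.6800] → [0.0045, -0.0762, 0.0000, 0.0000, 0.0000, 1.0000]
J4: z=[-0.8387, -0.5446, 0.0000] o=[-0.2608, -0.6847, 0.6800] → [-0.0995, 0.1532, -0.2177, -0.8387, -0.5446, 0.0000]
J5: z=[-0.3501, 0.5391, -0.7660] o=[-0.7720, -0.8706, 0.7828] → [0.2976, -0.2302, -0.2980, -0.3501, 0.5391, -0.7660]
q̇ = J⁺·V = [0.8180, 0.0040, -0.5950, -0.7780, 0.0070]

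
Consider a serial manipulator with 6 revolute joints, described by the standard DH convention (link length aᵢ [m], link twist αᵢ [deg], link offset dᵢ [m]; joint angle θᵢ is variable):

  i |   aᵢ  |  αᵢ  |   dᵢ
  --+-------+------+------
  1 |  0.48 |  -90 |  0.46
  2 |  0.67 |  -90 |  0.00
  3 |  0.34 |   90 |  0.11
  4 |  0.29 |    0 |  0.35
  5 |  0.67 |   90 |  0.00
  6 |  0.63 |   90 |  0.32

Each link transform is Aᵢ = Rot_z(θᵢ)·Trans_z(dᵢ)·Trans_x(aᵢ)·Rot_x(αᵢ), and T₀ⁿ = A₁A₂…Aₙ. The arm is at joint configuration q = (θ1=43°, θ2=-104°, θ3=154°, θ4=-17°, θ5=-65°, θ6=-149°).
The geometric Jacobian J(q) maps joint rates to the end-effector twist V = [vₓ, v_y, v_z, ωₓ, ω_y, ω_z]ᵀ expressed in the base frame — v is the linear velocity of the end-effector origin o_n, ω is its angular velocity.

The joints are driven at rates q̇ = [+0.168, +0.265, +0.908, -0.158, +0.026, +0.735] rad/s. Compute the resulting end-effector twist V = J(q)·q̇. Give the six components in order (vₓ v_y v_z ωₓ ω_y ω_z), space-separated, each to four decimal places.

-0.4692 0.4490 -0.3042 -0.0130 0.9487 0.9415

o_n = [0.2870, 0.0453, 0.8073]
J₁: ẑ×o_n = [-0.0453, 0.2870, 0.0000], ω = ẑ
J2: z=[-0.6820, 0.7314, 0.0000] o=[0.3510, 0.3274, 0.4600] → [0.2540, 0.2369, 0.2392, -0.6820, 0.7314, 0.0000]
J3: z=[0.7096, 0.6617, 0.2419] o=[0.2325, 0.2168, 1.1101] → [-0.1589, 0.2280, -0.1577, 0.7096, 0.6617, 0.2419]
J4: z=[0.5354, -0.7297, 0.4253] o=[0.4663, 0.2310, 0.8402] → [0.1029, -0.0587, -0.2302, 0.5354, -0.7297, 0.4253]
J5: z=[0.5354, -0.7297, 0.4253] o=[0.7205, -0.1283, 0.7267] → [-0.1327, -0.2276, -0.2234, 0.5354, -0.7297, 0.4253]
J6: z=[-0.5523, 0.0785, 0.8299] o=[0.2924, -0.5834, 0.4849] → [-0.4965, 0.1736, -0.3468, -0.5523, 0.0785, 0.8299]
V = J·q̇ = [-0.4692, 0.4490, -0.3042, -0.0130, 0.9487, 0.9415]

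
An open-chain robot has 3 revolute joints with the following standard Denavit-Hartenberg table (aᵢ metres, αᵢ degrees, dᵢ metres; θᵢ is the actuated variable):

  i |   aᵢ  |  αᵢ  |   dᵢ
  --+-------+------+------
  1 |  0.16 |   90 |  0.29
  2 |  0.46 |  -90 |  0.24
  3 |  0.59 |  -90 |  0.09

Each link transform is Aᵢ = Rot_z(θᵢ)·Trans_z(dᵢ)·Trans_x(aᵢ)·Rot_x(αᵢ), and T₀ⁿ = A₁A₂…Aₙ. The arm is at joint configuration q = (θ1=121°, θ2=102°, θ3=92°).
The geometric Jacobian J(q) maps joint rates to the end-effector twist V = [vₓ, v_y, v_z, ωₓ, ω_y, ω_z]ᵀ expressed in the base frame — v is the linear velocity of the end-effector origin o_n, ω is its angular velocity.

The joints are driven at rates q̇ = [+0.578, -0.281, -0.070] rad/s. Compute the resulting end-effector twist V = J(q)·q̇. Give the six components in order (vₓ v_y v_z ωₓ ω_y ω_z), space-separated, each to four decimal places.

o_n = [-0.2897, -0.1967, 0.7011]
J₁: ẑ×o_n = [0.1967, -0.2897, 0.0000], ω = ẑ
J2: z=[0.8572, 0.5150, 0.0000] o=[-0.0824, 0.1371, 0.2900] → [0.2117, -0.3524, -0.1794, 0.8572, 0.5150, 0.0000]
J3: z=[0.5038, -0.8384, -0.2079] o=[0.1726, 0.1788, 0.7399] → [-0.0455, 0.1157, -0.5768, 0.5038, -0.8384, -0.2079]
V = J·q̇ = [0.0574, -0.0765, 0.0908, -0.2761, -0.0860, 0.5926]

0.0574 -0.0765 0.0908 -0.2761 -0.0860 0.5926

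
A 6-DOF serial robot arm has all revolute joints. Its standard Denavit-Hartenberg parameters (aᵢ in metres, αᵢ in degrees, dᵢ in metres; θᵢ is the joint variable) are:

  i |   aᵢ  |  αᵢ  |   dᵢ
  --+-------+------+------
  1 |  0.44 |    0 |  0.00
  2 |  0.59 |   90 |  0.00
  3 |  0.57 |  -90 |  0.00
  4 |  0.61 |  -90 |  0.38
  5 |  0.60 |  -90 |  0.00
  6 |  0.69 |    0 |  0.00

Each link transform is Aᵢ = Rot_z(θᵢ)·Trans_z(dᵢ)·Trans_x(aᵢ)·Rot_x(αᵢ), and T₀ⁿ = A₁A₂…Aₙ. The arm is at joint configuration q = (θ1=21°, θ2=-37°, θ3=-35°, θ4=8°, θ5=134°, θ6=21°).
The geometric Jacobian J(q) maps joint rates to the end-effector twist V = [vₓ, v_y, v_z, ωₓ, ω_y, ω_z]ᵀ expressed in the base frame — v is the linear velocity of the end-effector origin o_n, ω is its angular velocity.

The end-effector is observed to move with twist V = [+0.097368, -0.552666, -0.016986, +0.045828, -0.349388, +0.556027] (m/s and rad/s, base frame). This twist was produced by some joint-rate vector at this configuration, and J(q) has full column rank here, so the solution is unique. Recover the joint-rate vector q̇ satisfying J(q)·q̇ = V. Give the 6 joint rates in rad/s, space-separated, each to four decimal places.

o_n = [0.8944, -0.2725, -0.6241]
J₁: ẑ×o_n = [0.2725, 0.8944, -0.0000], ω = ẑ
J2: z=[0.0000, 0.0000, 1.0000] o=[0.4108, 0.1577, 0.0000] → [0.4302, 0.4836, -0.0000, 0.0000, 0.0000, 1.0000]
J3: z=[-0.2756, -0.9613, 0.0000] o=[0.9779, -0.0049, 0.0000] → [0.5999, -0.1720, -0.0065, -0.2756, -0.9613, 0.0000]
J4: z=[0.5514, -0.1581, 0.8192] o=[1.4267, -0.1336, -0.3269] → [0.1608, -0.2722, -0.1607, 0.5514, -0.1581, 0.8192]
J5: z=[0.1634, 0.9833, 0.0798] o=[2.1353, -0.2485, -0.3621] → [-0.2557, -0.0563, 1.2163, 0.1634, 0.9833, 0.0798]
J6: z=[-0.2055, -0.0452, 0.9776] o=[1.5564, -0.1428, -0.4789] → [0.1334, -0.6770, -0.0033, -0.2055, -0.0452, 0.9776]
q̇ = J⁺·V = [0.4400, -0.8000, 0.3130, 0.4370, 0.0470, 0.5670]

0.4400 -0.8000 0.3130 0.4370 0.0470 0.5670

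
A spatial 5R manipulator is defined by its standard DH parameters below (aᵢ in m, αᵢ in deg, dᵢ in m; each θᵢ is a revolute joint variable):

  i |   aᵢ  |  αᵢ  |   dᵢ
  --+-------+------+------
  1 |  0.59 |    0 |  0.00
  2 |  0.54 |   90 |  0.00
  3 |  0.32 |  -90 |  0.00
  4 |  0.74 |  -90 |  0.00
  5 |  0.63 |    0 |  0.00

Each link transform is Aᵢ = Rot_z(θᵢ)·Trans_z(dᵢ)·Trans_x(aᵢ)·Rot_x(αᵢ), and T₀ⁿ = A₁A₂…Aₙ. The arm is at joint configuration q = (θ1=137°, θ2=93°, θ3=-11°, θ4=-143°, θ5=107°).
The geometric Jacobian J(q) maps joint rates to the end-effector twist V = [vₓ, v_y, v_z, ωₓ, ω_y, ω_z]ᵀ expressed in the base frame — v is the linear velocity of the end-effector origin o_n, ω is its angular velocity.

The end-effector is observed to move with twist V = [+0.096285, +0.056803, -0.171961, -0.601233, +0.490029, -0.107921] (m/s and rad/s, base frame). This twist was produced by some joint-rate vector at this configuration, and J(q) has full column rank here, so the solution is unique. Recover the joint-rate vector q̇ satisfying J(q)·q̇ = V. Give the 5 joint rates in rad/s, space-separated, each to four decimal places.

o_n = [-0.8828, 0.3849, -0.5678]
J₁: ẑ×o_n = [-0.3849, -0.8828, 0.0000], ω = ẑ
J2: z=[0.0000, 0.0000, 1.0000] o=[-0.4315, 0.4024, 0.0000] → [0.0174, -0.4513, 0.0000, 0.0000, 0.0000, 1.0000]
J3: z=[-0.7660, 0.6428, 0.0000] o=[-0.7786, -0.0113, 0.0000] → [-0.3650, -0.4349, -0.2366, -0.7660, 0.6428, 0.0000]
J4: z=[-0.1226, -0.1462, 0.9816] o=[-0.9805, -0.2519, -0.0611] → [-0.5511, 0.0338, -0.0638, -0.1226, -0.1462, 0.9816]
J5: z=[-0.9915, 0.0608, -0.1148] o=[-0.9488, 0.4788, 0.0517] → [-0.0484, -0.6218, 0.0890, -0.9915, 0.0608, -0.1148]
q̇ = J⁺·V = [-0.8700, 0.8060, 0.7500, -0.0410, 0.0320]

-0.8700 0.8060 0.7500 -0.0410 0.0320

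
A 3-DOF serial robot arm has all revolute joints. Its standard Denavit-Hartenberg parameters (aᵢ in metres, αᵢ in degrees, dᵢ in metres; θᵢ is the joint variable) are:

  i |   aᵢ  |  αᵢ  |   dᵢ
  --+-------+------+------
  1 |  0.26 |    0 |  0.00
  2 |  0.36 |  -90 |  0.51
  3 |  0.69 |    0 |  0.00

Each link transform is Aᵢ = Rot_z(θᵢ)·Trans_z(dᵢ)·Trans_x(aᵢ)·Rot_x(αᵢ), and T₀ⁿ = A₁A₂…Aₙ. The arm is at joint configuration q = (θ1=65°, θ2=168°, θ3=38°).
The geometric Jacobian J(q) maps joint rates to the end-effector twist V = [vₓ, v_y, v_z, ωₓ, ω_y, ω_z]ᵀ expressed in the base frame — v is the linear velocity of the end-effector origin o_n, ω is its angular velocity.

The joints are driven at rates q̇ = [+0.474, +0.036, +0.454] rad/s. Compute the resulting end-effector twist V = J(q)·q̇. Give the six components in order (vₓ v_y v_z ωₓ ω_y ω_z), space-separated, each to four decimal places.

o_n = [-0.4340, -0.4861, 0.0852]
J₁: ẑ×o_n = [0.4861, -0.4340, 0.0000], ω = ẑ
J2: z=[0.0000, 0.0000, 1.0000] o=[0.1099, 0.2356, 0.0000] → [0.7217, -0.5439, 0.0000, 0.0000, 0.0000, 1.0000]
J3: z=[0.7986, -0.6018, 0.0000] o=[-0.1068, -0.0519, 0.5100] → [0.2557, 0.3393, -0.5437, 0.7986, -0.6018, 0.0000]
V = J·q̇ = [0.3725, -0.0713, -0.2469, 0.3626, -0.2732, 0.5100]

0.3725 -0.0713 -0.2469 0.3626 -0.2732 0.5100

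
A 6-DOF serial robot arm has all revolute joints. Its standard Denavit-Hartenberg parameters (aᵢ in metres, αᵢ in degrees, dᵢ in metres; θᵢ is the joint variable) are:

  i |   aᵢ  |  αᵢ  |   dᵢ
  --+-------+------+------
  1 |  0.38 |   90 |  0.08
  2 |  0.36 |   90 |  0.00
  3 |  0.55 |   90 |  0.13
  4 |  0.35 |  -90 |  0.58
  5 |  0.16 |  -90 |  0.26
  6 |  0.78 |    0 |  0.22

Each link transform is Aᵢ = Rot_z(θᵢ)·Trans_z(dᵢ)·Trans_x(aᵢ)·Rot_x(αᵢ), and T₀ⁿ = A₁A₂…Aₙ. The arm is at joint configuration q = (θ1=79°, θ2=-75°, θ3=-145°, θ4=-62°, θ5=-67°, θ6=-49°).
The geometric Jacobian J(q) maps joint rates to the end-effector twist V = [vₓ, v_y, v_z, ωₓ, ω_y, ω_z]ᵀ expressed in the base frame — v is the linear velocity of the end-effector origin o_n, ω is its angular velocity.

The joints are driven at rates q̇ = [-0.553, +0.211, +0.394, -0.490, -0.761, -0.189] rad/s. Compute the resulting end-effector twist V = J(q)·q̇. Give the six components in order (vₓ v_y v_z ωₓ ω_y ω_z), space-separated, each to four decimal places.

o_n = [-0.0266, 0.1438, 1.7288]
J₁: ẑ×o_n = [-0.1438, -0.0266, 0.0000], ω = ẑ
J2: z=[0.9816, -0.1908, 0.0000] o=[0.0725, 0.3730, 0.0800] → [-0.3146, -1.6186, -0.2439, 0.9816, -0.1908, 0.0000]
J3: z=[-0.1843, -0.9482, -0.2588] o=[0.0903, 0.4645, -0.2677] → [-1.9761, 0.3982, -0.0517, -0.1843, -0.9482, -0.2588]
J4: z=[0.7758, -0.3020, 0.5540] o=[-0.2656, 0.2869, 0.1338] → [-0.4024, -1.1050, -0.0389, 0.7758, -0.3020, 0.5540]
J5: z=[-0.6194, -0.5323, 0.5771] o=[0.1421, 0.3886, 0.6651] → [-0.4249, 0.5615, 0.0618, -0.6194, -0.5323, 0.5771]
J6: z=[-0.4141, 0.8460, 0.3358] o=[0.0878, 0.2551, 0.9343] → [0.7096, 0.2906, 0.1429, -0.4141, 0.8460, 0.3358]
V = J·q̇ = [-0.3790, -0.1107, -0.1268, 0.3040, -0.0207, -1.4291]

-0.3790 -0.1107 -0.1268 0.3040 -0.0207 -1.4291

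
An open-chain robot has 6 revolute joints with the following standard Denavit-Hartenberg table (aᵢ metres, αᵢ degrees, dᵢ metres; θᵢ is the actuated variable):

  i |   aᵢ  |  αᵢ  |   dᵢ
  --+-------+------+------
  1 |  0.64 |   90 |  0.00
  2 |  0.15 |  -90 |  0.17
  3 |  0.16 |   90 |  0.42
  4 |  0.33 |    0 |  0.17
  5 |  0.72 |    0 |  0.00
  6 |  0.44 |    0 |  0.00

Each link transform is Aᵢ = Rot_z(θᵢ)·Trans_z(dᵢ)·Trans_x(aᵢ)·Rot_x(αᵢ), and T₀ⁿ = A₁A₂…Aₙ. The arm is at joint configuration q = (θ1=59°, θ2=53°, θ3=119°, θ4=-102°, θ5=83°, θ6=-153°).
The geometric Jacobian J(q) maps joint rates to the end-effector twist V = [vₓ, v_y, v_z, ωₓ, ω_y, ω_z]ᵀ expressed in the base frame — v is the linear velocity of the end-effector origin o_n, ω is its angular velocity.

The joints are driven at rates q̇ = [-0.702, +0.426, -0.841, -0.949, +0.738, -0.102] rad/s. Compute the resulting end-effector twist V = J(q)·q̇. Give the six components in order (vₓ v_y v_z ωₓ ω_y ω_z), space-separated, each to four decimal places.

o_n = [0.2761, 0.8608, -0.0111]
J₁: ẑ×o_n = [-0.8608, 0.2761, 0.0000], ω = ẑ
J2: z=[0.8572, -0.5150, 0.0000] o=[0.3296, 0.5486, 0.0000] → [0.0057, 0.0096, 0.2401, 0.8572, -0.5150, 0.0000]
J3: z=[-0.4113, -0.6846, 0.6018] o=[0.5218, 0.5384, 0.1198] → [-0.1044, -0.2017, -0.3008, -0.4113, -0.6846, 0.6018]
J4: z=[-0.1445, 0.7009, 0.6985] o=[0.2051, 0.2830, 0.3106] → [-0.6291, 0.0031, -0.1333, -0.1445, 0.7009, 0.6985]
J5: z=[-0.1445, 0.7009, 0.6985] o=[0.3750, 0.6093, 0.2617] → [-0.3669, -0.1085, 0.0330, -0.1445, 0.7009, 0.6985]
J6: z=[-0.1445, 0.7009, 0.6985] o=[-0.1412, 0.9062, -0.1430] → [0.1241, 0.3105, -0.2859, -0.1445, 0.7009, 0.6985]
V = J·q̇ = [1.0082, -0.1348, 0.5353, 0.7563, 0.1369, -1.4268]

1.0082 -0.1348 0.5353 0.7563 0.1369 -1.4268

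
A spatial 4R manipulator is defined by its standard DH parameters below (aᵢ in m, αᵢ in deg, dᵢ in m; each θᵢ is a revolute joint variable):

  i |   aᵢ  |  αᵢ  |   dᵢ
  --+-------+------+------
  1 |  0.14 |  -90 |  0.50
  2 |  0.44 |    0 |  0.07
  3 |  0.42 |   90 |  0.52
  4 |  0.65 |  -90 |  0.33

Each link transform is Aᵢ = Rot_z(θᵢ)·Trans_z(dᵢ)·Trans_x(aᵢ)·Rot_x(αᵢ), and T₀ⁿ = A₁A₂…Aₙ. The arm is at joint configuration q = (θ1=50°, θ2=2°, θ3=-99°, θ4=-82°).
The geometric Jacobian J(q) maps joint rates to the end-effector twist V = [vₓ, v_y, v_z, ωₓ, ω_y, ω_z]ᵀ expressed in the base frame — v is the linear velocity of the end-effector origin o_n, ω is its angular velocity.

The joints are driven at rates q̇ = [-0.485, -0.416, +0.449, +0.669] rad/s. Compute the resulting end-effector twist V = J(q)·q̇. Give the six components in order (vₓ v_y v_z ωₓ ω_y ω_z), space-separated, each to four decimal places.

o_n = [0.1632, 0.1110, 0.9511]
J₁: ẑ×o_n = [-0.1110, 0.1632, 0.0000], ω = ẑ
J2: z=[-0.7660, 0.6428, 0.0000] o=[0.0900, 0.1072, 0.5000] → [0.2900, 0.3456, -0.0500, -0.7660, 0.6428, 0.0000]
J3: z=[-0.7660, 0.6428, 0.0000] o=[0.3190, 0.4891, 0.4846] → [0.2998, 0.3573, 0.3897, -0.7660, 0.6428, 0.0000]
J4: z=[-0.6380, -0.7603, -0.1219] o=[-0.1122, 0.7841, 0.9015] → [-0.1197, -0.0019, 0.6389, -0.6380, -0.7603, -0.1219]
V = J·q̇ = [-0.0122, -0.0638, 0.6232, -0.4521, -0.4875, -0.5665]

-0.0122 -0.0638 0.6232 -0.4521 -0.4875 -0.5665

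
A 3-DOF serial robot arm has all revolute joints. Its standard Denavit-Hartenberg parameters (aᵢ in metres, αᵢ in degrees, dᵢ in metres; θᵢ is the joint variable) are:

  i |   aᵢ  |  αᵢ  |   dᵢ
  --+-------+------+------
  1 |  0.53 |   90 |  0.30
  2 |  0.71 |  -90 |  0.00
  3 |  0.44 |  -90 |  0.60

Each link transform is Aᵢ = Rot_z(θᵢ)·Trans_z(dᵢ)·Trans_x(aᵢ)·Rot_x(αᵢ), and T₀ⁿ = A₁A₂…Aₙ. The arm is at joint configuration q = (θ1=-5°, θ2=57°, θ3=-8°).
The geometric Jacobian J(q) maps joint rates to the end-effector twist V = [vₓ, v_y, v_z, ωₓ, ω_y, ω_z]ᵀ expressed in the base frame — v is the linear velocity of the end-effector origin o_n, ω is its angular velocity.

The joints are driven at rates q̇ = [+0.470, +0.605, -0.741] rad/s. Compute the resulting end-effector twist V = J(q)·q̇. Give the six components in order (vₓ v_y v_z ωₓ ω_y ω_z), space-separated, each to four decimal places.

o_n = [0.6430, -0.1177, 1.5877]
J₁: ẑ×o_n = [0.1177, 0.6430, -0.0000], ω = ẑ
J2: z=[-0.0872, -0.9962, 0.0000] o=[0.5280, -0.0462, 0.3000] → [-1.2828, 0.1122, 0.1208, -0.0872, -0.9962, 0.0000]
J3: z=[-0.8355, 0.0731, 0.5446] o=[0.9132, -0.0799, 0.8955] → [0.0712, 0.4312, 0.0514, -0.8355, 0.0731, 0.5446]
V = J·q̇ = [-0.7735, 0.0506, 0.0350, 0.5664, -0.6569, 0.0664]

-0.7735 0.0506 0.0350 0.5664 -0.6569 0.0664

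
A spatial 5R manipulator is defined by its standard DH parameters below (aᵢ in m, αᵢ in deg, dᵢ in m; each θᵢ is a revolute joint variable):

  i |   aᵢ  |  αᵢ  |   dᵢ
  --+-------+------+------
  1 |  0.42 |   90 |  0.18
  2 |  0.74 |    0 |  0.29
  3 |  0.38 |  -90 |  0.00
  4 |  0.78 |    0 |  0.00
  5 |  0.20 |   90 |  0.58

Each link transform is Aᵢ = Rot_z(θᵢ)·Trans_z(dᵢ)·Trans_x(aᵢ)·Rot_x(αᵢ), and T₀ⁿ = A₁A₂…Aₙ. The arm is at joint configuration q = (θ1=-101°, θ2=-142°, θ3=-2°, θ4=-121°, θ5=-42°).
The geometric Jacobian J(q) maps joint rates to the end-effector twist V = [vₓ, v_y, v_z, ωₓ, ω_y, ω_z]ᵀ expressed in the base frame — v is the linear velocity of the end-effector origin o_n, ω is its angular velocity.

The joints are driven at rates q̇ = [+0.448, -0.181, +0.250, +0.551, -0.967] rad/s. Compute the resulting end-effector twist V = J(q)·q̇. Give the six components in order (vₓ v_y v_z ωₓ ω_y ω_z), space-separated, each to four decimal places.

o_n = [-1.0652, -0.1496, -0.6196]
J₁: ẑ×o_n = [0.1496, -1.0652, 0.0000], ω = ẑ
J2: z=[-0.9816, 0.1908, 0.0000] o=[-0.0801, -0.4123, 0.1800] → [-0.1526, -0.7849, -0.0699, -0.9816, 0.1908, 0.0000]
J3: z=[-0.9816, 0.1908, 0.0000] o=[-0.2535, 0.2155, -0.2756] → [-0.0656, -0.3377, 0.5132, -0.9816, 0.1908, 0.0000]
J4: z=[-0.1122, -0.5770, -0.8090] o=[-0.1949, 0.5172, -0.4989] → [-0.4699, 0.6905, -0.4274, -0.1122, -0.5770, -0.8090]
J5: z=[-0.1122, -0.5770, -0.8090] o=[-0.9132, 0.3258, -0.2628] → [-0.1787, 0.0829, -0.0344, -0.1122, -0.5770, -0.8090]
V = J·q̇ = [-0.0078, -0.1193, -0.0613, -0.0211, 0.2532, 0.7846]

-0.0078 -0.1193 -0.0613 -0.0211 0.2532 0.7846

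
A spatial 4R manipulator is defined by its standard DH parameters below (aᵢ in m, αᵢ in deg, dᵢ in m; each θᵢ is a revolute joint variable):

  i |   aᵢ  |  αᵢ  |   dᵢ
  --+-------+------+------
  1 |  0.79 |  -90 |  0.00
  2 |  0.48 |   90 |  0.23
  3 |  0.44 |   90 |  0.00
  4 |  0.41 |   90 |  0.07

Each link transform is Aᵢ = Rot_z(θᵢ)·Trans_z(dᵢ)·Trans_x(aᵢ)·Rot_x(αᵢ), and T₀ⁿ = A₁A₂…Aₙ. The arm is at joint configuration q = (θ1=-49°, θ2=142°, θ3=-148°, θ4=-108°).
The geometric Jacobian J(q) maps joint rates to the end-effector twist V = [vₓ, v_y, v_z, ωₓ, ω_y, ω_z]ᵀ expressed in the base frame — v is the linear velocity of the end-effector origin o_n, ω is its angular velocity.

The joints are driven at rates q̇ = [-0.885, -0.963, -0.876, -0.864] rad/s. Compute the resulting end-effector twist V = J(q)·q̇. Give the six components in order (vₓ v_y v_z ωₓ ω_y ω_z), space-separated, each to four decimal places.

-0.0479 0.1781 -0.5703 -1.8703 -0.4332 -0.4766

o_n = [0.3623, -0.2287, 0.1982]
J₁: ẑ×o_n = [0.2287, 0.3623, -0.0000], ω = ẑ
J2: z=[0.7547, 0.6561, 0.0000] o=[0.5183, -0.5962, 0.0000] → [0.1300, -0.1496, 0.3797, 0.7547, 0.6561, 0.0000]
J3: z=[0.4039, -0.4646, -0.7880] o=[0.4437, -0.1599, -0.2955] → [-0.2837, -0.1352, -0.0657, 0.4039, -0.4646, -0.7880]
J4: z=[0.9140, 0.2412, 0.3263] o=[0.4607, -0.5347, -0.0658] → [-0.0362, -0.2734, 0.3034, 0.9140, 0.2412, 0.3263]
V = J·q̇ = [-0.0479, 0.1781, -0.5703, -1.8703, -0.4332, -0.4766]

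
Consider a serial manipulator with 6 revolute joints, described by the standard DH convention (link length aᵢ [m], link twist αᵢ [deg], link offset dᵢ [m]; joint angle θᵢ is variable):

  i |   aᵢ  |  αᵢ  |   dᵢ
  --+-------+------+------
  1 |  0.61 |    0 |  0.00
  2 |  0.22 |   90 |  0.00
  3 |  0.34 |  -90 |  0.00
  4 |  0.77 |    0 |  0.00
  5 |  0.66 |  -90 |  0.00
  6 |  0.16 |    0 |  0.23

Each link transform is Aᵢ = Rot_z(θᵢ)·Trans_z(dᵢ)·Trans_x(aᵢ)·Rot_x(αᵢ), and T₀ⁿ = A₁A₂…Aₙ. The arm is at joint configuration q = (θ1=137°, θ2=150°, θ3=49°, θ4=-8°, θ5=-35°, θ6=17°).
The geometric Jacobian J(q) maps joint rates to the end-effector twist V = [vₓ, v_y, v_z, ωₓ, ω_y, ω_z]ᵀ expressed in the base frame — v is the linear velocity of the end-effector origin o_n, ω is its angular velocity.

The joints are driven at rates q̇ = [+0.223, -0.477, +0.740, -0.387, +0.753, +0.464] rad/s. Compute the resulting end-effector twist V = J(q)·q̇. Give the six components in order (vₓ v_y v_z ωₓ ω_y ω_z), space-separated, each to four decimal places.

-0.7562 0.7740 0.9430 -0.4032 -0.0515 0.2249

o_n = [-0.4877, -1.1356, 1.3685]
J₁: ẑ×o_n = [1.1356, -0.4877, 0.0000], ω = ẑ
J2: z=[0.0000, 0.0000, 1.0000] o=[-0.4461, 0.4160, 0.0000] → [1.5516, -0.0416, 0.0000, 0.0000, 0.0000, 1.0000]
J3: z=[-0.9563, -0.2924, 0.0000] o=[-0.3818, 0.2056, 0.0000] → [-0.4001, 1.3087, 1.2516, -0.9563, -0.2924, 0.0000]
J4: z=[-0.2207, 0.7217, 0.6561] o=[-0.3166, -0.0077, 0.2566] → [1.5425, 0.1331, 0.3724, -0.2207, 0.7217, 0.6561]
J5: z=[-0.2207, 0.7217, 0.6561] o=[-0.2728, -0.5174, 0.8321] → [0.7927, -0.0226, 0.2915, -0.2207, 0.7217, 0.6561]
J6: z=[0.8302, -0.2141, 0.5147] o=[-0.6107, -0.9518, 1.1964] → [0.0577, -0.0796, -0.1262, 0.8302, -0.2141, 0.5147]
V = J·q̇ = [-0.7562, 0.7740, 0.9430, -0.4032, -0.0515, 0.2249]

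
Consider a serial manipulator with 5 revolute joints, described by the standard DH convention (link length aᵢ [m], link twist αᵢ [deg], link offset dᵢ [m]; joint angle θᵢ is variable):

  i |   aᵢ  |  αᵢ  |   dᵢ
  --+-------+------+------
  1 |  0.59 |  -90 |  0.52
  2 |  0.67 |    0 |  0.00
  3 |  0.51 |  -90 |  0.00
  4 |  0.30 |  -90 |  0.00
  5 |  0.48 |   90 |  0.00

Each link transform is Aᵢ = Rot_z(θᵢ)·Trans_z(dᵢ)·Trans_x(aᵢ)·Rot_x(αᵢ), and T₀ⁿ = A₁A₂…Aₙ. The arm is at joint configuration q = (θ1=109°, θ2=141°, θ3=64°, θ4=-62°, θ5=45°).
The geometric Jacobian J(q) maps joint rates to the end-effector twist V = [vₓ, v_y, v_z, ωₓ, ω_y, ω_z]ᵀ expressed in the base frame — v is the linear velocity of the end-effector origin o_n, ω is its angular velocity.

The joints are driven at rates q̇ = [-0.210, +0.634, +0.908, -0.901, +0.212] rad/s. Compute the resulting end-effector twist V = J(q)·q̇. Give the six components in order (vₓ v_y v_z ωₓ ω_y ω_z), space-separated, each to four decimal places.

-0.4754 0.2235 1.3891 -1.1847 -0.9901 -0.9475

o_n = [-0.2706, -0.9482, 0.1331]
J₁: ẑ×o_n = [0.9482, -0.2706, 0.0000], ω = ẑ
J2: z=[-0.9455, -0.3256, 0.0000] o=[-0.1921, 0.5579, 0.5200] → [0.1259, -0.3658, 1.3984, -0.9455, -0.3256, 0.0000]
J3: z=[-0.9455, -0.3256, 0.0000] o=[-0.0226, 0.0655, 0.0984] → [-0.0113, 0.0329, 0.8777, -0.9455, -0.3256, 0.0000]
J4: z=[-0.1376, 0.3996, 0.9063] o=[0.1279, -0.3715, 0.3139] → [0.4504, -0.3861, 0.2386, -0.1376, 0.3996, 0.9063]
J5: z=[0.7044, -0.6038, 0.3731] o=[-0.0810, -0.5784, 0.3734] → [0.2830, 0.0985, -0.3750, 0.7044, -0.6038, 0.3731]
V = J·q̇ = [-0.4754, 0.2235, 1.3891, -1.1847, -0.9901, -0.9475]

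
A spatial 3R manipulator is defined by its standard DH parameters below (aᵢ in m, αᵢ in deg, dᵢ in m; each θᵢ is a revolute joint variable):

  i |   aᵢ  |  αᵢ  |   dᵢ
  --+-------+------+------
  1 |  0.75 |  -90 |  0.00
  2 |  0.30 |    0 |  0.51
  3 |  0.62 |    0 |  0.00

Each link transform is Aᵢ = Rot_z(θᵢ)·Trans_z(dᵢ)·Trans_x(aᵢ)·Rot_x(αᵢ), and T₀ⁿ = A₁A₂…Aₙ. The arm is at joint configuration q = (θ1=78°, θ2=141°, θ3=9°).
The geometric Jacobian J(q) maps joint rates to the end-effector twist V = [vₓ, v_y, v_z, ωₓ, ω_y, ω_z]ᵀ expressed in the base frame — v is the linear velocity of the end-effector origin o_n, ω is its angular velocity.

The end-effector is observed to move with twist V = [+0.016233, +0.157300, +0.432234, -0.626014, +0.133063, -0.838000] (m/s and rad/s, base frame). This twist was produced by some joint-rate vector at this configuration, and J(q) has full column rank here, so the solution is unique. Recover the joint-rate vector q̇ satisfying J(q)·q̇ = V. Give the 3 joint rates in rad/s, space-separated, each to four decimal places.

o_n = [-0.5030, 0.0864, -0.4988]
J₁: ẑ×o_n = [-0.0864, -0.5030, 0.0000], ω = ẑ
J2: z=[-0.9781, 0.2079, 0.0000] o=[0.1559, 0.7336, 0.0000] → [-0.1037, -0.4879, 0.7701, -0.9781, 0.2079, 0.0000]
J3: z=[-0.9781, 0.2079, 0.0000] o=[-0.3914, 0.6116, -0.1888] → [-0.0645, -0.3032, 0.5369, -0.9781, 0.2079, 0.0000]
q̇ = J⁺·V = [-0.8380, 0.3800, 0.2600]

-0.8380 0.3800 0.2600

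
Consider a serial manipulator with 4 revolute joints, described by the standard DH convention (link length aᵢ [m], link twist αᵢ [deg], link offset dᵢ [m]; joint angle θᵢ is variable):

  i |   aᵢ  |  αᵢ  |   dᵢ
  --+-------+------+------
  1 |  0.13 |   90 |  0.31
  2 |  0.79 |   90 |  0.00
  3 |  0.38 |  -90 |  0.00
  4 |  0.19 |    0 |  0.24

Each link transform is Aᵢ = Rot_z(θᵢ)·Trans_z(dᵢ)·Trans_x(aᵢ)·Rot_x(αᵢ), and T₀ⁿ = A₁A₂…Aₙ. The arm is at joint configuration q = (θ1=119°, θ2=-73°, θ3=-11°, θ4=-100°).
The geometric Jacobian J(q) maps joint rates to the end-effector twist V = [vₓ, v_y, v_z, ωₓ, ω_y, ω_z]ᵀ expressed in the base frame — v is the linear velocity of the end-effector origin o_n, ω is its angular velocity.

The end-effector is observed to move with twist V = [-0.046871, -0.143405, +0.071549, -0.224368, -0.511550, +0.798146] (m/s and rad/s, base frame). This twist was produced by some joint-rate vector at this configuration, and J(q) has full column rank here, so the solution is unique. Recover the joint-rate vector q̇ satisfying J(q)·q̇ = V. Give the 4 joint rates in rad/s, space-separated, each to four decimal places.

o_n = [0.0051, 0.3401, -0.8697]
J₁: ẑ×o_n = [-0.3401, 0.0051, 0.0000], ω = ẑ
J2: z=[0.8746, 0.4848, 0.0000] o=[-0.0630, 0.1137, 0.3100] → [-0.5719, 1.0318, 0.1650, 0.8746, 0.4848, 0.0000]
J3: z=[0.4636, -0.8364, -0.2924] o=[-0.1750, 0.3157, -0.4455] → [0.3620, 0.1440, 0.1620, 0.4636, -0.8364, -0.2924]
J4: z=[0.8315, 0.5247, -0.1825] o=[-0.2913, 0.3759, -0.8022] → [-0.0420, 0.0021, -0.1853, 0.8315, 0.5247, -0.1825]
q̇ = J⁺·V = [0.8500, -0.1900, 0.3390, -0.2590]

0.8500 -0.1900 0.3390 -0.2590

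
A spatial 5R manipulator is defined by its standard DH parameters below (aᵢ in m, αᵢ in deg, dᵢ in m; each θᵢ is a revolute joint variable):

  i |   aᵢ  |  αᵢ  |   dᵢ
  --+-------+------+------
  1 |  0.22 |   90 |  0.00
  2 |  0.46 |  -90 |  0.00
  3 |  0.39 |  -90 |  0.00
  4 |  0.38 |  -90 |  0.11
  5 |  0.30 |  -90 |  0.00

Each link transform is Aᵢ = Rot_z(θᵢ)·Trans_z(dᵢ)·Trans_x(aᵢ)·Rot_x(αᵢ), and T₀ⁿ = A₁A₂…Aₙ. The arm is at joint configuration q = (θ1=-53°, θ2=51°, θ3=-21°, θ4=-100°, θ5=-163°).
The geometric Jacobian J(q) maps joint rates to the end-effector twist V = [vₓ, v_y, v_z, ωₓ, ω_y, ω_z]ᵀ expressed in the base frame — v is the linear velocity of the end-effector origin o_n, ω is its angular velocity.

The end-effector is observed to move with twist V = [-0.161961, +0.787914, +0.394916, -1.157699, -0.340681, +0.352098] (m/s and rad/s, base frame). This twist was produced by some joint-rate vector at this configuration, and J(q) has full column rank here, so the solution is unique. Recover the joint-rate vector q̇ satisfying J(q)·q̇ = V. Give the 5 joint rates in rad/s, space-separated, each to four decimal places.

0.3050 0.9300 0.3850 -0.2690 -0.1460

o_n = [0.4632, -0.5305, 0.7415]
J₁: ẑ×o_n = [0.5305, 0.4632, -0.0000], ω = ẑ
J2: z=[-0.7986, -0.6018, 0.0000] o=[0.1324, -0.1757, 0.0000] → [-0.4462, 0.5922, 0.4825, -0.7986, -0.6018, 0.0000]
J3: z=[-0.4677, 0.6207, 0.6293] o=[0.3066, -0.4069, 0.3575] → [0.3161, 0.2781, -0.0393, -0.4677, 0.6207, 0.6293]
J4: z=[0.8813, 0.3817, 0.2785] o=[0.3329, -0.6740, 0.6404] → [-0.0014, -0.0528, 0.0767, 0.8813, 0.3817, 0.2785]
J5: z=[-0.0149, -0.5667, 0.8238] o=[0.2504, -0.3546, 0.8587] → [0.2114, 0.1736, 0.1232, -0.0149, -0.5667, 0.8238]
q̇ = J⁺·V = [0.3050, 0.9300, 0.3850, -0.2690, -0.1460]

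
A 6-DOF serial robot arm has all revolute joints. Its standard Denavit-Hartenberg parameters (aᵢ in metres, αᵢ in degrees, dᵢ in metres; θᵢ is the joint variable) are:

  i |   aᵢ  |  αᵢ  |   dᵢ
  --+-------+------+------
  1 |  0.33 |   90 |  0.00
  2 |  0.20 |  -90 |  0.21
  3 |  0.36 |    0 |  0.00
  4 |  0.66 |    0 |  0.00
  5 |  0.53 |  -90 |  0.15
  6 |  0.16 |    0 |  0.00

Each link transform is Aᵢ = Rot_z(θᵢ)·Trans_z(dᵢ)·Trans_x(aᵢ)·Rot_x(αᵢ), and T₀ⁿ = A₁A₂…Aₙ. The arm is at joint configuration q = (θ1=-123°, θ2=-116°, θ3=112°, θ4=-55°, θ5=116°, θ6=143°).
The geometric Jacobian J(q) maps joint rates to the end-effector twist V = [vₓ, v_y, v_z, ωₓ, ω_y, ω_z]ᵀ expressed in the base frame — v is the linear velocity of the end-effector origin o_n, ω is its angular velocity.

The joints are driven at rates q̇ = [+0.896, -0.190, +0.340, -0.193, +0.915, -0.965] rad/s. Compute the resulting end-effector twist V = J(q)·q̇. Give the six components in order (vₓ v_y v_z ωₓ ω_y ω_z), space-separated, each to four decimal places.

o_n = [0.4092, -0.7035, -0.0464]
J₁: ẑ×o_n = [0.7035, 0.4092, -0.0000], ω = ẑ
J2: z=[-0.8387, 0.5446, 0.0000] o=[-0.1797, -0.2768, 0.0000] → [-0.0252, -0.0389, 0.0371, -0.8387, 0.5446, 0.0000]
J3: z=[-0.4895, -0.7538, -0.4384] o=[-0.3081, -0.0889, -0.1798] → [-0.3700, -0.2491, 0.8416, -0.4895, -0.7538, -0.4384]
J4: z=[-0.4895, -0.7538, -0.4384] o=[-0.0604, -0.3202, -0.0585] → [-0.1772, -0.1999, 0.5416, -0.4895, -0.7538, -0.4384]
J5: z=[-0.4895, -0.7538, -0.4384] o=[0.4897, -0.4895, -0.3816] → [-0.3465, 0.1994, 0.0441, -0.4895, -0.7538, -0.4384]
J6: z=[-0.8615, 0.4958, 0.1095] o=[0.3448, -0.8312, 0.0254] → [-0.0496, -0.0548, -0.1419, -0.8615, 0.4958, 0.1095]
V = J·q̇ = [0.2743, 0.5632, 0.3518, 0.4708, -1.3824, 0.3247]

0.2743 0.5632 0.3518 0.4708 -1.3824 0.3247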